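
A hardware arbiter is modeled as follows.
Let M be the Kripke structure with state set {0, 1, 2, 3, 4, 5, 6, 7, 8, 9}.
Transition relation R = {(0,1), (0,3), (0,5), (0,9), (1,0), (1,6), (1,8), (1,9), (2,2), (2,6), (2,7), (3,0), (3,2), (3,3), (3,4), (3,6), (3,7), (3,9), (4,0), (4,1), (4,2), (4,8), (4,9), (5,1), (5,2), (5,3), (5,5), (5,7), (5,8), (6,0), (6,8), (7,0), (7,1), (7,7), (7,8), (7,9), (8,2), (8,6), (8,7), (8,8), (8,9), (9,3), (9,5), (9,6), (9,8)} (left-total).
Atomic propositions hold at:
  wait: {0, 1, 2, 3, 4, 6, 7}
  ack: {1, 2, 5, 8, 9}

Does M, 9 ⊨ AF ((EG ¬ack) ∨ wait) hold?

Sat(¬ack) = {0, 3, 4, 6, 7}
EG ¬ack: greatest fixpoint, start Z0 = {0, 3, 4, 6, 7}, keep only states in Sat with some successor in Z. Already a fixed point.
Sat(EG ¬ack) = {0, 3, 4, 6, 7}
Sat((EG ¬ack) ∨ wait) = {0, 1, 2, 3, 4, 6, 7}
AF ((EG ¬ack) ∨ wait): least fixpoint, start Z0 = {0, 1, 2, 3, 4, 6, 7}, add states with every successor in Z. Already a fixed point.
Sat(AF ((EG ¬ack) ∨ wait)) = {0, 1, 2, 3, 4, 6, 7}
9 ∉ Sat(AF ((EG ¬ack) ∨ wait)) = {0, 1, 2, 3, 4, 6, 7}, so the formula does not hold at 9.

No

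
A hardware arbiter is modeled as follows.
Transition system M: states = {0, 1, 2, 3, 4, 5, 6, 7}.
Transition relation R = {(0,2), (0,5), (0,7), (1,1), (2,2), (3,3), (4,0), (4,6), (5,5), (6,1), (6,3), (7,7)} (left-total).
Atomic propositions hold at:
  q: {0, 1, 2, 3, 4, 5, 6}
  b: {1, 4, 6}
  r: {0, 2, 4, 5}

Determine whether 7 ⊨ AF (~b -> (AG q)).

Sat(~b) = {0, 2, 3, 5, 7}
AG q: greatest fixpoint, start Z0 = {0, 1, 2, 3, 4, 5, 6}, keep only states in Sat with every successor in Z. Z1 = {1, 2, 3, 4, 5, 6}; Z2 = {1, 2, 3, 5, 6}; fixed.
Sat(AG q) = {1, 2, 3, 5, 6}
Sat(~b -> (AG q)) = {1, 2, 3, 4, 5, 6}
AF (~b -> (AG q)): least fixpoint, start Z0 = {1, 2, 3, 4, 5, 6}, add states with every successor in Z. Already a fixed point.
Sat(AF (~b -> (AG q))) = {1, 2, 3, 4, 5, 6}
7 ∉ Sat(AF (~b -> (AG q))) = {1, 2, 3, 4, 5, 6}, so the formula does not hold at 7.

No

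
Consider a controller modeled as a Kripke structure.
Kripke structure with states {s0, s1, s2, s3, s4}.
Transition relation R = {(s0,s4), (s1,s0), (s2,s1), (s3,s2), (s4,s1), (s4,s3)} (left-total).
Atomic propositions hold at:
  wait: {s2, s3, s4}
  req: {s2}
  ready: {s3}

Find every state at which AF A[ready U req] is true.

A[ready U req]: least fixpoint, start Z0 = Sat(req) = {s2}, add states in Sat(ready) with every successor in Z. Z1 = {s2, s3}; fixed.
Sat(A[ready U req]) = {s2, s3}
AF A[ready U req]: least fixpoint, start Z0 = {s2, s3}, add states with every successor in Z. Already a fixed point.
Sat(AF A[ready U req]) = {s2, s3}

{s2, s3}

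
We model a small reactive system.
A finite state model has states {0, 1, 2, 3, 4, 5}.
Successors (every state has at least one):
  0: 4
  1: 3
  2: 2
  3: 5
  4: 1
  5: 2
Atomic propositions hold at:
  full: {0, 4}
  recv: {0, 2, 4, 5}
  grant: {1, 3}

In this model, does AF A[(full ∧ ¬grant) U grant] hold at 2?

No

Sat(¬grant) = {0, 2, 4, 5}
Sat(full ∧ ¬grant) = {0, 4}
A[(full ∧ ¬grant) U grant]: least fixpoint, start Z0 = Sat(grant) = {1, 3}, add states in Sat(full ∧ ¬grant) with every successor in Z. Z1 = {1, 3, 4}; Z2 = {0, 1, 3, 4}; fixed.
Sat(A[(full ∧ ¬grant) U grant]) = {0, 1, 3, 4}
AF A[(full ∧ ¬grant) U grant]: least fixpoint, start Z0 = {0, 1, 3, 4}, add states with every successor in Z. Already a fixed point.
Sat(AF A[(full ∧ ¬grant) U grant]) = {0, 1, 3, 4}
2 ∉ Sat(AF A[(full ∧ ¬grant) U grant]) = {0, 1, 3, 4}, so the formula does not hold at 2.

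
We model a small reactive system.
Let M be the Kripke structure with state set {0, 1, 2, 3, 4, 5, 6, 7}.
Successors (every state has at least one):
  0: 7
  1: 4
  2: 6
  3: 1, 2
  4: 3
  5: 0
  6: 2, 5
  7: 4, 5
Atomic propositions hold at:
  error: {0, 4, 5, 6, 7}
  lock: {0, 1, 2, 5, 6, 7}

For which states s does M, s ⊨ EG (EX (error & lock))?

{0, 2, 5, 6, 7}

Sat(error & lock) = {0, 5, 6, 7}
Sat(EX (error & lock)) = {s : some successor in {0, 5, 6, 7}} = {0, 2, 5, 6, 7}
EG (EX (error & lock)): greatest fixpoint, start Z0 = {0, 2, 5, 6, 7}, keep only states in Sat with some successor in Z. Already a fixed point.
Sat(EG (EX (error & lock))) = {0, 2, 5, 6, 7}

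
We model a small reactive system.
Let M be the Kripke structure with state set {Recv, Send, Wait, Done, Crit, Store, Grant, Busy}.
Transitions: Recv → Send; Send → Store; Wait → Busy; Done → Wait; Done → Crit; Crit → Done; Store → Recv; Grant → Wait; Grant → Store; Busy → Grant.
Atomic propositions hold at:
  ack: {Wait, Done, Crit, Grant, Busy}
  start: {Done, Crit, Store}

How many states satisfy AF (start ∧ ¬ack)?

Sat(¬ack) = {Recv, Send, Store}
Sat(start ∧ ¬ack) = {Store}
AF (start ∧ ¬ack): least fixpoint, start Z0 = {Store}, add states with every successor in Z. Z1 = {Send, Store}; Z2 = {Recv, Send, Store}; fixed.
Sat(AF (start ∧ ¬ack)) = {Recv, Send, Store}
|Sat(AF (start ∧ ¬ack))| = |{Recv, Send, Store}| = 3.

3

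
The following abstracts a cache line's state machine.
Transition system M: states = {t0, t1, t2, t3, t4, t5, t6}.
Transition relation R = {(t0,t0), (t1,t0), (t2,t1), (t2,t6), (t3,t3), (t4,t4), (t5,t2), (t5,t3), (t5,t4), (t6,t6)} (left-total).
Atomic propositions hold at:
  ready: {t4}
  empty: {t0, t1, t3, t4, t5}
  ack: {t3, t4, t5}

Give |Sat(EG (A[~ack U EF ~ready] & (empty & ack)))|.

Sat(~ack) = {t0, t1, t2, t6}
Sat(~ready) = {t0, t1, t2, t3, t5, t6}
EF ~ready: least fixpoint, start Z0 = {t0, t1, t2, t3, t5, t6}, add states with some successor in Z. Already a fixed point.
Sat(EF ~ready) = {t0, t1, t2, t3, t5, t6}
A[~ack U EF ~ready]: least fixpoint, start Z0 = Sat(EF ~ready) = {t0, t1, t2, t3, t5, t6}, add states in Sat(~ack) with every successor in Z. Already a fixed point.
Sat(A[~ack U EF ~ready]) = {t0, t1, t2, t3, t5, t6}
Sat(empty & ack) = {t3, t4, t5}
Sat(A[~ack U EF ~ready] & (empty & ack)) = {t3, t5}
EG (A[~ack U EF ~ready] & (empty & ack)): greatest fixpoint, start Z0 = {t3, t5}, keep only states in Sat with some successor in Z. Already a fixed point.
Sat(EG (A[~ack U EF ~ready] & (empty & ack))) = {t3, t5}
|Sat(EG (A[~ack U EF ~ready] & (empty & ack)))| = |{t3, t5}| = 2.

2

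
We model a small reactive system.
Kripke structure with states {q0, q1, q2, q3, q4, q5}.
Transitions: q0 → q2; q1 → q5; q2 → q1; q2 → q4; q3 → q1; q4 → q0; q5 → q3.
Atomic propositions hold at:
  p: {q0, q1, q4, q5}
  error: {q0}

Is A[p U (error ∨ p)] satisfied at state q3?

No

Sat(error ∨ p) = {q0, q1, q4, q5}
A[p U (error ∨ p)]: least fixpoint, start Z0 = Sat((error ∨ p)) = {q0, q1, q4, q5}, add states in Sat(p) with every successor in Z. Already a fixed point.
Sat(A[p U (error ∨ p)]) = {q0, q1, q4, q5}
q3 ∉ Sat(A[p U (error ∨ p)]) = {q0, q1, q4, q5}, so the formula does not hold at q3.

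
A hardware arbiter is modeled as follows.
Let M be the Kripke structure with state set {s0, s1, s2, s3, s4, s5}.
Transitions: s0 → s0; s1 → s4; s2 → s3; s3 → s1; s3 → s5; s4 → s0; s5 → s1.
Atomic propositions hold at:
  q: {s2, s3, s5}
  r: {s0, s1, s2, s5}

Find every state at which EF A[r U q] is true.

A[r U q]: least fixpoint, start Z0 = Sat(q) = {s2, s3, s5}, add states in Sat(r) with every successor in Z. Already a fixed point.
Sat(A[r U q]) = {s2, s3, s5}
EF A[r U q]: least fixpoint, start Z0 = {s2, s3, s5}, add states with some successor in Z. Already a fixed point.
Sat(EF A[r U q]) = {s2, s3, s5}

{s2, s3, s5}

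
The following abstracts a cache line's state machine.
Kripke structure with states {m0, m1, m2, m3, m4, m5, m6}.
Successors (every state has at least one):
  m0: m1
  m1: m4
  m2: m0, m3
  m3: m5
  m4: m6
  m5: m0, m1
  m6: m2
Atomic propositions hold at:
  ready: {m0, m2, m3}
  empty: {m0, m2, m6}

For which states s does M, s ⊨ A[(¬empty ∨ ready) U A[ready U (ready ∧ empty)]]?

{m0, m2}

Sat(¬empty) = {m1, m3, m4, m5}
Sat(¬empty ∨ ready) = {m0, m1, m2, m3, m4, m5}
Sat(ready ∧ empty) = {m0, m2}
A[ready U (ready ∧ empty)]: least fixpoint, start Z0 = Sat((ready ∧ empty)) = {m0, m2}, add states in Sat(ready) with every successor in Z. Already a fixed point.
Sat(A[ready U (ready ∧ empty)]) = {m0, m2}
A[(¬empty ∨ ready) U A[ready U (ready ∧ empty)]]: least fixpoint, start Z0 = Sat(A[ready U (ready ∧ empty)]) = {m0, m2}, add states in Sat(¬empty ∨ ready) with every successor in Z. Already a fixed point.
Sat(A[(¬empty ∨ ready) U A[ready U (ready ∧ empty)]]) = {m0, m2}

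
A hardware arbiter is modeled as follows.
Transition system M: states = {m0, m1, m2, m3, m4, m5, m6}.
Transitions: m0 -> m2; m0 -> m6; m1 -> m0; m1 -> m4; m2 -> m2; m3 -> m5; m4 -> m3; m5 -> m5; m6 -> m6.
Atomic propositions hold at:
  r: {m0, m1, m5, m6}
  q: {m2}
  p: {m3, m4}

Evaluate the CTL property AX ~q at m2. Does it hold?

Sat(~q) = {m0, m1, m3, m4, m5, m6}
Sat(AX ~q) = {s : every successor in {m0, m1, m3, m4, m5, m6}} = {m1, m3, m4, m5, m6}
m2 ∉ Sat(AX ~q) = {m1, m3, m4, m5, m6}, so the formula does not hold at m2.

No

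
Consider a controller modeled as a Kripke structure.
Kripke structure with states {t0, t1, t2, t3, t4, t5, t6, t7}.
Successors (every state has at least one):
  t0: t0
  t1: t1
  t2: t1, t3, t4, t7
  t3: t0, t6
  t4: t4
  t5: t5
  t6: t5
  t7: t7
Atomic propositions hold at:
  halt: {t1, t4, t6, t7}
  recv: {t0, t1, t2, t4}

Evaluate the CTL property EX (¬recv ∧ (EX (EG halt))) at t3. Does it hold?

No

Sat(¬recv) = {t3, t5, t6, t7}
EG halt: greatest fixpoint, start Z0 = {t1, t4, t6, t7}, keep only states in Sat with some successor in Z. Z1 = {t1, t4, t7}; fixed.
Sat(EG halt) = {t1, t4, t7}
Sat(EX (EG halt)) = {s : some successor in {t1, t4, t7}} = {t1, t2, t4, t7}
Sat(¬recv ∧ (EX (EG halt))) = {t7}
Sat(EX (¬recv ∧ (EX (EG halt)))) = {s : some successor in {t7}} = {t2, t7}
t3 ∉ Sat(EX (¬recv ∧ (EX (EG halt)))) = {t2, t7}, so the formula does not hold at t3.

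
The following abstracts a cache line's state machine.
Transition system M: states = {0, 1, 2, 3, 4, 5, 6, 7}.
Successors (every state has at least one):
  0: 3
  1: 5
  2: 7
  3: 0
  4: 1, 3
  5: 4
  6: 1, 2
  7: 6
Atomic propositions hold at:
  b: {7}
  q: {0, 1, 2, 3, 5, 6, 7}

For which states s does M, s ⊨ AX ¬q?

{5}

Sat(¬q) = {4}
Sat(AX ¬q) = {s : every successor in {4}} = {5}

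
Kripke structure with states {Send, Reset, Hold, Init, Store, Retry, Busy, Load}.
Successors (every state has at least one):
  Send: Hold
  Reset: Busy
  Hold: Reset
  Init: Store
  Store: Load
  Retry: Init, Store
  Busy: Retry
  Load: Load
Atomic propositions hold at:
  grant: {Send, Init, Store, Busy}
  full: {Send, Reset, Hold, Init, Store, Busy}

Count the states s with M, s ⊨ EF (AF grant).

AF grant: least fixpoint, start Z0 = {Send, Init, Store, Busy}, add states with every successor in Z. Z1 = {Send, Reset, Init, Store, Retry, Busy}; Z2 = {Send, Reset, Hold, Init, Store, Retry, Busy}; fixed.
Sat(AF grant) = {Send, Reset, Hold, Init, Store, Retry, Busy}
EF (AF grant): least fixpoint, start Z0 = {Send, Reset, Hold, Init, Store, Retry, Busy}, add states with some successor in Z. Already a fixed point.
Sat(EF (AF grant)) = {Send, Reset, Hold, Init, Store, Retry, Busy}
|Sat(EF (AF grant))| = |{Send, Reset, Hold, Init, Store, Retry, Busy}| = 7.

7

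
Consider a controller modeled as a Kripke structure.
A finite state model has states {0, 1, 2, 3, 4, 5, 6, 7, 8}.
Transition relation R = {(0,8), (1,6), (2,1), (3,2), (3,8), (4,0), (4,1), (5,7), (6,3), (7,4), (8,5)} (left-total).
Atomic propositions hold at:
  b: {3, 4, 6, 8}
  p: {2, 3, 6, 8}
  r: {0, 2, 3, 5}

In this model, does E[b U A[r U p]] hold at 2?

Yes

A[r U p]: least fixpoint, start Z0 = Sat(p) = {2, 3, 6, 8}, add states in Sat(r) with every successor in Z. Z1 = {0, 2, 3, 6, 8}; fixed.
Sat(A[r U p]) = {0, 2, 3, 6, 8}
E[b U A[r U p]]: least fixpoint, start Z0 = Sat(A[r U p]) = {0, 2, 3, 6, 8}, add states in Sat(b) with some successor in Z. Z1 = {0, 2, 3, 4, 6, 8}; fixed.
Sat(E[b U A[r U p]]) = {0, 2, 3, 4, 6, 8}
2 ∈ Sat(E[b U A[r U p]]) = {0, 2, 3, 4, 6, 8}, so the formula holds at 2.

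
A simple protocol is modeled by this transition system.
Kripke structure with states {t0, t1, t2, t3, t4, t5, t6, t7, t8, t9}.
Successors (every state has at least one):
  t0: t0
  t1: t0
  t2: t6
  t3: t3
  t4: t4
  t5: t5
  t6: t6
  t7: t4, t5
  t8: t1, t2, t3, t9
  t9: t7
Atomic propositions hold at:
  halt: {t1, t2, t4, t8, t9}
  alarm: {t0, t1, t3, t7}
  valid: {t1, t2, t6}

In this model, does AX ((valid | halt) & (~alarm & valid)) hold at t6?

Yes

Sat(valid | halt) = {t1, t2, t4, t6, t8, t9}
Sat(~alarm) = {t2, t4, t5, t6, t8, t9}
Sat(~alarm & valid) = {t2, t6}
Sat((valid | halt) & (~alarm & valid)) = {t2, t6}
Sat(AX ((valid | halt) & (~alarm & valid))) = {s : every successor in {t2, t6}} = {t2, t6}
t6 ∈ Sat(AX ((valid | halt) & (~alarm & valid))) = {t2, t6}, so the formula holds at t6.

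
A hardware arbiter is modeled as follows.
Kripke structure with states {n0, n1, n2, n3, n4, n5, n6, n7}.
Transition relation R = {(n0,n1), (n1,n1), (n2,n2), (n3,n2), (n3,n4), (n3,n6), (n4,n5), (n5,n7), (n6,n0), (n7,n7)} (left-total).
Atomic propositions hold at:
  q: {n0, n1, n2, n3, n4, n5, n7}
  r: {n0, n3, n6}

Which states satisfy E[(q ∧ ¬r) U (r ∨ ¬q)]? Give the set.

Sat(¬r) = {n1, n2, n4, n5, n7}
Sat(q ∧ ¬r) = {n1, n2, n4, n5, n7}
Sat(¬q) = {n6}
Sat(r ∨ ¬q) = {n0, n3, n6}
E[(q ∧ ¬r) U (r ∨ ¬q)]: least fixpoint, start Z0 = Sat((r ∨ ¬q)) = {n0, n3, n6}, add states in Sat(q ∧ ¬r) with some successor in Z. Already a fixed point.
Sat(E[(q ∧ ¬r) U (r ∨ ¬q)]) = {n0, n3, n6}

{n0, n3, n6}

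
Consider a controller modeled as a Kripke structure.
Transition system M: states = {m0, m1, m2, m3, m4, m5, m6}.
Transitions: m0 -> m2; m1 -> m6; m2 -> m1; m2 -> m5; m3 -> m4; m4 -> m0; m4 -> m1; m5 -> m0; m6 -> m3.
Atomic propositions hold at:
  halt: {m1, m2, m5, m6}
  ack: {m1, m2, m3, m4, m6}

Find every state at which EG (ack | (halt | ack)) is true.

{m1, m2, m3, m4, m6}

Sat(halt | ack) = {m1, m2, m3, m4, m5, m6}
Sat(ack | (halt | ack)) = {m1, m2, m3, m4, m5, m6}
EG (ack | (halt | ack)): greatest fixpoint, start Z0 = {m1, m2, m3, m4, m5, m6}, keep only states in Sat with some successor in Z. Z1 = {m1, m2, m3, m4, m6}; fixed.
Sat(EG (ack | (halt | ack))) = {m1, m2, m3, m4, m6}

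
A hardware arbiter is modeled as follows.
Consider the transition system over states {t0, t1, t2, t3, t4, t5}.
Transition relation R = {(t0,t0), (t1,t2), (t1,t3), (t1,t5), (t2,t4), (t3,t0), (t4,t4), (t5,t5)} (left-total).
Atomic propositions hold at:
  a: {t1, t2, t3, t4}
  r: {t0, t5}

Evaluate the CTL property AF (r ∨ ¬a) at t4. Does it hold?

Sat(¬a) = {t0, t5}
Sat(r ∨ ¬a) = {t0, t5}
AF (r ∨ ¬a): least fixpoint, start Z0 = {t0, t5}, add states with every successor in Z. Z1 = {t0, t3, t5}; fixed.
Sat(AF (r ∨ ¬a)) = {t0, t3, t5}
t4 ∉ Sat(AF (r ∨ ¬a)) = {t0, t3, t5}, so the formula does not hold at t4.

No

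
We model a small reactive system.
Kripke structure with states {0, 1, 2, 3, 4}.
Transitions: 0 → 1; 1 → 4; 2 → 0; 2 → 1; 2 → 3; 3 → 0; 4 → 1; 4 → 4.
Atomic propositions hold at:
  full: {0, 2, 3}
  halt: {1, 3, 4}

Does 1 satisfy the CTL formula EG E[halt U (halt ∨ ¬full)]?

Yes

Sat(¬full) = {1, 4}
Sat(halt ∨ ¬full) = {1, 3, 4}
E[halt U (halt ∨ ¬full)]: least fixpoint, start Z0 = Sat((halt ∨ ¬full)) = {1, 3, 4}, add states in Sat(halt) with some successor in Z. Already a fixed point.
Sat(E[halt U (halt ∨ ¬full)]) = {1, 3, 4}
EG E[halt U (halt ∨ ¬full)]: greatest fixpoint, start Z0 = {1, 3, 4}, keep only states in Sat with some successor in Z. Z1 = {1, 4}; fixed.
Sat(EG E[halt U (halt ∨ ¬full)]) = {1, 4}
1 ∈ Sat(EG E[halt U (halt ∨ ¬full)]) = {1, 4}, so the formula holds at 1.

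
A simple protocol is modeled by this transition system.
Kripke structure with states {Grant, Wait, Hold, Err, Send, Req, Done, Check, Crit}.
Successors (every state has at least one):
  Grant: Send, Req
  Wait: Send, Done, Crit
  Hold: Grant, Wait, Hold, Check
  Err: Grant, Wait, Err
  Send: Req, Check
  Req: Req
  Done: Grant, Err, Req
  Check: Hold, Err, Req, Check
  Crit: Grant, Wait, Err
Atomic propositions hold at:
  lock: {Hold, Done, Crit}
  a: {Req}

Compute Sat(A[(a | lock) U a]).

Sat(a | lock) = {Hold, Req, Done, Crit}
A[(a | lock) U a]: least fixpoint, start Z0 = Sat(a) = {Req}, add states in Sat(a | lock) with every successor in Z. Already a fixed point.
Sat(A[(a | lock) U a]) = {Req}

{Req}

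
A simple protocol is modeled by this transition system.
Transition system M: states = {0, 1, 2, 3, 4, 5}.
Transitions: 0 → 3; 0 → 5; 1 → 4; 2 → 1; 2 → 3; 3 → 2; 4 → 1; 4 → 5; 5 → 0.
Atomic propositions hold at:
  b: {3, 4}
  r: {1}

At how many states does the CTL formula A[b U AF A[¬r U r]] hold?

Sat(¬r) = {0, 2, 3, 4, 5}
A[¬r U r]: least fixpoint, start Z0 = Sat(r) = {1}, add states in Sat(¬r) with every successor in Z. Already a fixed point.
Sat(A[¬r U r]) = {1}
AF A[¬r U r]: least fixpoint, start Z0 = {1}, add states with every successor in Z. Already a fixed point.
Sat(AF A[¬r U r]) = {1}
A[b U AF A[¬r U r]]: least fixpoint, start Z0 = Sat(AF A[¬r U r]) = {1}, add states in Sat(b) with every successor in Z. Already a fixed point.
Sat(A[b U AF A[¬r U r]]) = {1}
|Sat(A[b U AF A[¬r U r]])| = |{1}| = 1.

1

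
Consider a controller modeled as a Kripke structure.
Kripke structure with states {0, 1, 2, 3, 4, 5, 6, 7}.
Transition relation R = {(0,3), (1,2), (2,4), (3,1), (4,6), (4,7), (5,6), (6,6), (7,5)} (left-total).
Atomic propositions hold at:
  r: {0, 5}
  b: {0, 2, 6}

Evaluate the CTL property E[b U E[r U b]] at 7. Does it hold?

No

E[r U b]: least fixpoint, start Z0 = Sat(b) = {0, 2, 6}, add states in Sat(r) with some successor in Z. Z1 = {0, 2, 5, 6}; fixed.
Sat(E[r U b]) = {0, 2, 5, 6}
E[b U E[r U b]]: least fixpoint, start Z0 = Sat(E[r U b]) = {0, 2, 5, 6}, add states in Sat(b) with some successor in Z. Already a fixed point.
Sat(E[b U E[r U b]]) = {0, 2, 5, 6}
7 ∉ Sat(E[b U E[r U b]]) = {0, 2, 5, 6}, so the formula does not hold at 7.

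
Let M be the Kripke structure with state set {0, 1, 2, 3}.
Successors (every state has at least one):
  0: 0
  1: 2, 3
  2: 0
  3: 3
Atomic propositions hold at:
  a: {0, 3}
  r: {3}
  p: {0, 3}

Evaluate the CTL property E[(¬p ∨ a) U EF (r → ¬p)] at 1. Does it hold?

Sat(¬p) = {1, 2}
Sat(¬p ∨ a) = {0, 1, 2, 3}
Sat(r → ¬p) = {0, 1, 2}
EF (r → ¬p): least fixpoint, start Z0 = {0, 1, 2}, add states with some successor in Z. Already a fixed point.
Sat(EF (r → ¬p)) = {0, 1, 2}
E[(¬p ∨ a) U EF (r → ¬p)]: least fixpoint, start Z0 = Sat(EF (r → ¬p)) = {0, 1, 2}, add states in Sat(¬p ∨ a) with some successor in Z. Already a fixed point.
Sat(E[(¬p ∨ a) U EF (r → ¬p)]) = {0, 1, 2}
1 ∈ Sat(E[(¬p ∨ a) U EF (r → ¬p)]) = {0, 1, 2}, so the formula holds at 1.

Yes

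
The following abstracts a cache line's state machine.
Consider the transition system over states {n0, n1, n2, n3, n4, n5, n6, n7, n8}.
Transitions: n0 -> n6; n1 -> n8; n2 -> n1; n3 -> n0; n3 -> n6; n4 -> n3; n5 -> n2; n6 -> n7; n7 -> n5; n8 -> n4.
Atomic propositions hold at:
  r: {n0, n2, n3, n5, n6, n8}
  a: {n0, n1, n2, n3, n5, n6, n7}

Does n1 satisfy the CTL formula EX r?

Yes

Sat(EX r) = {s : some successor in {n0, n2, n3, n5, n6, n8}} = {n0, n1, n3, n4, n5, n7}
n1 ∈ Sat(EX r) = {n0, n1, n3, n4, n5, n7}, so the formula holds at n1.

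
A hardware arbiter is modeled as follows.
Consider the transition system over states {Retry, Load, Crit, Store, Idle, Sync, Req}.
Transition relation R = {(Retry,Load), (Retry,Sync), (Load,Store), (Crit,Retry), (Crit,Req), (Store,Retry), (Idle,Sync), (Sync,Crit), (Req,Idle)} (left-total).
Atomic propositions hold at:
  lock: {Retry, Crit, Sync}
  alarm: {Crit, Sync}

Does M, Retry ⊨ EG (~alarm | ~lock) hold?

Yes

Sat(~alarm) = {Retry, Load, Store, Idle, Req}
Sat(~lock) = {Load, Store, Idle, Req}
Sat(~alarm | ~lock) = {Retry, Load, Store, Idle, Req}
EG (~alarm | ~lock): greatest fixpoint, start Z0 = {Retry, Load, Store, Idle, Req}, keep only states in Sat with some successor in Z. Z1 = {Retry, Load, Store, Req}; Z2 = {Retry, Load, Store}; fixed.
Sat(EG (~alarm | ~lock)) = {Retry, Load, Store}
Retry ∈ Sat(EG (~alarm | ~lock)) = {Retry, Load, Store}, so the formula holds at Retry.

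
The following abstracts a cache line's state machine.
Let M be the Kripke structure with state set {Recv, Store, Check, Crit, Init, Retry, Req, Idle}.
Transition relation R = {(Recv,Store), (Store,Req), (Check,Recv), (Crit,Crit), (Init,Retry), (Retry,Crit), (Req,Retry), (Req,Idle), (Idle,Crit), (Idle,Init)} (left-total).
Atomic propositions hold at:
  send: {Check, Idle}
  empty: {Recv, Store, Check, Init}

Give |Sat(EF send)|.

EF send: least fixpoint, start Z0 = {Check, Idle}, add states with some successor in Z. Z1 = {Check, Req, Idle}; Z2 = {Store, Check, Req, Idle}; Z3 = {Recv, Store, Check, Req, Idle}; fixed.
Sat(EF send) = {Recv, Store, Check, Req, Idle}
|Sat(EF send)| = |{Recv, Store, Check, Req, Idle}| = 5.

5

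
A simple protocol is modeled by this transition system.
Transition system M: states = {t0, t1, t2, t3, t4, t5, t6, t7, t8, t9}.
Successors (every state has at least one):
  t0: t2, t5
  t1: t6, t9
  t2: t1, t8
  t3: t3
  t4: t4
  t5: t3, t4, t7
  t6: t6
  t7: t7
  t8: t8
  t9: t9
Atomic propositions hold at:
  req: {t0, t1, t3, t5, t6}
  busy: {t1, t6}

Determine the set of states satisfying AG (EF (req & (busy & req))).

{t6}

Sat(busy & req) = {t1, t6}
Sat(req & (busy & req)) = {t1, t6}
EF (req & (busy & req)): least fixpoint, start Z0 = {t1, t6}, add states with some successor in Z. Z1 = {t1, t2, t6}; Z2 = {t0, t1, t2, t6}; fixed.
Sat(EF (req & (busy & req))) = {t0, t1, t2, t6}
AG (EF (req & (busy & req))): greatest fixpoint, start Z0 = {t0, t1, t2, t6}, keep only states in Sat with every successor in Z. Z1 = {t6}; fixed.
Sat(AG (EF (req & (busy & req)))) = {t6}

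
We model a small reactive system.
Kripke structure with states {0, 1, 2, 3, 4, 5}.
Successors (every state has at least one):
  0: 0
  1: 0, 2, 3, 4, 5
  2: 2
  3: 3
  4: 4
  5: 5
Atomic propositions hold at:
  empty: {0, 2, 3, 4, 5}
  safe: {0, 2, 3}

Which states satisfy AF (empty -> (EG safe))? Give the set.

EG safe: greatest fixpoint, start Z0 = {0, 2, 3}, keep only states in Sat with some successor in Z. Already a fixed point.
Sat(EG safe) = {0, 2, 3}
Sat(empty -> (EG safe)) = {0, 1, 2, 3}
AF (empty -> (EG safe)): least fixpoint, start Z0 = {0, 1, 2, 3}, add states with every successor in Z. Already a fixed point.
Sat(AF (empty -> (EG safe))) = {0, 1, 2, 3}

{0, 1, 2, 3}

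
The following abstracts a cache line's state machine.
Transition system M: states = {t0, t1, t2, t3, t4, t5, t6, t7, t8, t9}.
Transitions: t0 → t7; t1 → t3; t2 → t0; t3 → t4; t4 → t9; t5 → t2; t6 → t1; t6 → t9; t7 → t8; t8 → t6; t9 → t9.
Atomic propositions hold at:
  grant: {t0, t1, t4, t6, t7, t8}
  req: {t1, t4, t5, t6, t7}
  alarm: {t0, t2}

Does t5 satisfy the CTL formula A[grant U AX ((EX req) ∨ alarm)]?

Yes

Sat(EX req) = {s : some successor in {t1, t4, t5, t6, t7}} = {t0, t3, t6, t8}
Sat((EX req) ∨ alarm) = {t0, t2, t3, t6, t8}
Sat(AX ((EX req) ∨ alarm)) = {s : every successor in {t0, t2, t3, t6, t8}} = {t1, t2, t5, t7, t8}
A[grant U AX ((EX req) ∨ alarm)]: least fixpoint, start Z0 = Sat(AX ((EX req) ∨ alarm)) = {t1, t2, t5, t7, t8}, add states in Sat(grant) with every successor in Z. Z1 = {t0, t1, t2, t5, t7, t8}; fixed.
Sat(A[grant U AX ((EX req) ∨ alarm)]) = {t0, t1, t2, t5, t7, t8}
t5 ∈ Sat(A[grant U AX ((EX req) ∨ alarm)]) = {t0, t1, t2, t5, t7, t8}, so the formula holds at t5.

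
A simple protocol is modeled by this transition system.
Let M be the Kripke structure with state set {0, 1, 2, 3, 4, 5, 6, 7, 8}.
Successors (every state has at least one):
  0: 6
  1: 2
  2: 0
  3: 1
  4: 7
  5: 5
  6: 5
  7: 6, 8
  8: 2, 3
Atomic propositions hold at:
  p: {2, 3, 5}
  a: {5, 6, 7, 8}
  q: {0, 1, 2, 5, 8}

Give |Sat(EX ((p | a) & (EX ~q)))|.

Sat(p | a) = {2, 3, 5, 6, 7, 8}
Sat(~q) = {3, 4, 6, 7}
Sat(EX ~q) = {s : some successor in {3, 4, 6, 7}} = {0, 4, 7, 8}
Sat((p | a) & (EX ~q)) = {7, 8}
Sat(EX ((p | a) & (EX ~q))) = {s : some successor in {7, 8}} = {4, 7}
|Sat(EX ((p | a) & (EX ~q)))| = |{4, 7}| = 2.

2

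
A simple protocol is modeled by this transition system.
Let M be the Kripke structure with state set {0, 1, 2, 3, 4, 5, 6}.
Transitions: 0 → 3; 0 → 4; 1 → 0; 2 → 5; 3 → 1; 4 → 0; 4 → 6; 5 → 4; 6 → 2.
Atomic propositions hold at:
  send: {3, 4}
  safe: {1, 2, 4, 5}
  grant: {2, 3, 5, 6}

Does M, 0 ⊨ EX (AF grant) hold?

Yes

AF grant: least fixpoint, start Z0 = {2, 3, 5, 6}, add states with every successor in Z. Already a fixed point.
Sat(AF grant) = {2, 3, 5, 6}
Sat(EX (AF grant)) = {s : some successor in {2, 3, 5, 6}} = {0, 2, 4, 6}
0 ∈ Sat(EX (AF grant)) = {0, 2, 4, 6}, so the formula holds at 0.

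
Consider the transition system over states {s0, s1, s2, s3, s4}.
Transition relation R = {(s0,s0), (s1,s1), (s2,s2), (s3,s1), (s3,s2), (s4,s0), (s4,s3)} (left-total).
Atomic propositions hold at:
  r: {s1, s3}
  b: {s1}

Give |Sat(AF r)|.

AF r: least fixpoint, start Z0 = {s1, s3}, add states with every successor in Z. Already a fixed point.
Sat(AF r) = {s1, s3}
|Sat(AF r)| = |{s1, s3}| = 2.

2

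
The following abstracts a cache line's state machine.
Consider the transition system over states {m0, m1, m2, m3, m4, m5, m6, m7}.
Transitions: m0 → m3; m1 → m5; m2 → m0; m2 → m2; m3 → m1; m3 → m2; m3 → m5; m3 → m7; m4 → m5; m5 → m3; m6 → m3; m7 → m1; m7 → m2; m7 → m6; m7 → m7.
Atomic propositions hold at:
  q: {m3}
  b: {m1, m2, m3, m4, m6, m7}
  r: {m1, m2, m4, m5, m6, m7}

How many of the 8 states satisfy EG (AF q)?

6

AF q: least fixpoint, start Z0 = {m3}, add states with every successor in Z. Z1 = {m0, m3, m5, m6}; Z2 = {m0, m1, m3, m4, m5, m6}; fixed.
Sat(AF q) = {m0, m1, m3, m4, m5, m6}
EG (AF q): greatest fixpoint, start Z0 = {m0, m1, m3, m4, m5, m6}, keep only states in Sat with some successor in Z. Already a fixed point.
Sat(EG (AF q)) = {m0, m1, m3, m4, m5, m6}
|Sat(EG (AF q))| = |{m0, m1, m3, m4, m5, m6}| = 6.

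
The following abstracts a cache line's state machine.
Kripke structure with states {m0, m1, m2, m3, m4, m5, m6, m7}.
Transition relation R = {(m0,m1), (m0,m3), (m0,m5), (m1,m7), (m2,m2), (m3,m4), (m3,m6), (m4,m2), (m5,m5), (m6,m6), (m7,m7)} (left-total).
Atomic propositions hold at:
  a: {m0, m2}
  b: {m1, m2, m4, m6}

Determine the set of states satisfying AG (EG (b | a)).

Sat(b | a) = {m0, m1, m2, m4, m6}
EG (b | a): greatest fixpoint, start Z0 = {m0, m1, m2, m4, m6}, keep only states in Sat with some successor in Z. Z1 = {m0, m2, m4, m6}; Z2 = {m2, m4, m6}; fixed.
Sat(EG (b | a)) = {m2, m4, m6}
AG (EG (b | a)): greatest fixpoint, start Z0 = {m2, m4, m6}, keep only states in Sat with every successor in Z. Already a fixed point.
Sat(AG (EG (b | a))) = {m2, m4, m6}

{m2, m4, m6}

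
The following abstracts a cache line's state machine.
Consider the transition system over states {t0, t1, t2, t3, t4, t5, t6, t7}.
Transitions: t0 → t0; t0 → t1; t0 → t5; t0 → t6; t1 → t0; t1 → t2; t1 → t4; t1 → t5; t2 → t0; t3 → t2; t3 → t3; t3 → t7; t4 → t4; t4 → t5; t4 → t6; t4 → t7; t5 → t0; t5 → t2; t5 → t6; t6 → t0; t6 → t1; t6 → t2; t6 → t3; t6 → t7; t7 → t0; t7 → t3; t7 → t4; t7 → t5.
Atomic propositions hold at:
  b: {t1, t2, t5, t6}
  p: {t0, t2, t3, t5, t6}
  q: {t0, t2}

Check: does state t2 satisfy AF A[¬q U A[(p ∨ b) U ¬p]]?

No

Sat(¬q) = {t1, t3, t4, t5, t6, t7}
Sat(p ∨ b) = {t0, t1, t2, t3, t5, t6}
Sat(¬p) = {t1, t4, t7}
A[(p ∨ b) U ¬p]: least fixpoint, start Z0 = Sat(¬p) = {t1, t4, t7}, add states in Sat(p ∨ b) with every successor in Z. Already a fixed point.
Sat(A[(p ∨ b) U ¬p]) = {t1, t4, t7}
A[¬q U A[(p ∨ b) U ¬p]]: least fixpoint, start Z0 = Sat(A[(p ∨ b) U ¬p]) = {t1, t4, t7}, add states in Sat(¬q) with every successor in Z. Already a fixed point.
Sat(A[¬q U A[(p ∨ b) U ¬p]]) = {t1, t4, t7}
AF A[¬q U A[(p ∨ b) U ¬p]]: least fixpoint, start Z0 = {t1, t4, t7}, add states with every successor in Z. Already a fixed point.
Sat(AF A[¬q U A[(p ∨ b) U ¬p]]) = {t1, t4, t7}
t2 ∉ Sat(AF A[¬q U A[(p ∨ b) U ¬p]]) = {t1, t4, t7}, so the formula does not hold at t2.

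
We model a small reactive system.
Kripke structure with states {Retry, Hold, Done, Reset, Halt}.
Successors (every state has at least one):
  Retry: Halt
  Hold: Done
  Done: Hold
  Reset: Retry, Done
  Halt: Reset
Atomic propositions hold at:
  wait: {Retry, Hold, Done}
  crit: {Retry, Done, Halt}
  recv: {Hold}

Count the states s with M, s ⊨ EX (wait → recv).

Sat(wait → recv) = {Hold, Reset, Halt}
Sat(EX (wait → recv)) = {s : some successor in {Hold, Reset, Halt}} = {Retry, Done, Halt}
|Sat(EX (wait → recv))| = |{Retry, Done, Halt}| = 3.

3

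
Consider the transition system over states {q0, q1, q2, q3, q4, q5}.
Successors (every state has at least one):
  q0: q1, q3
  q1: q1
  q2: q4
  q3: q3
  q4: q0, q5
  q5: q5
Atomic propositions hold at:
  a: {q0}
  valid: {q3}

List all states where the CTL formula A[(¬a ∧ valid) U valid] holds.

Sat(¬a) = {q1, q2, q3, q4, q5}
Sat(¬a ∧ valid) = {q3}
A[(¬a ∧ valid) U valid]: least fixpoint, start Z0 = Sat(valid) = {q3}, add states in Sat(¬a ∧ valid) with every successor in Z. Already a fixed point.
Sat(A[(¬a ∧ valid) U valid]) = {q3}

{q3}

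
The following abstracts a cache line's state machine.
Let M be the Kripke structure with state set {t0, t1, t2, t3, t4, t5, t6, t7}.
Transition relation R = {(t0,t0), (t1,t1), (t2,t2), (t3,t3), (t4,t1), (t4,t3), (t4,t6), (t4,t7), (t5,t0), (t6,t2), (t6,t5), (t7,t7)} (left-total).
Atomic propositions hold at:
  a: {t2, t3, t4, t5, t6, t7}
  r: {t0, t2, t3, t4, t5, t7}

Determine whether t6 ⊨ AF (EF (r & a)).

Sat(r & a) = {t2, t3, t4, t5, t7}
EF (r & a): least fixpoint, start Z0 = {t2, t3, t4, t5, t7}, add states with some successor in Z. Z1 = {t2, t3, t4, t5, t6, t7}; fixed.
Sat(EF (r & a)) = {t2, t3, t4, t5, t6, t7}
AF (EF (r & a)): least fixpoint, start Z0 = {t2, t3, t4, t5, t6, t7}, add states with every successor in Z. Already a fixed point.
Sat(AF (EF (r & a))) = {t2, t3, t4, t5, t6, t7}
t6 ∈ Sat(AF (EF (r & a))) = {t2, t3, t4, t5, t6, t7}, so the formula holds at t6.

Yes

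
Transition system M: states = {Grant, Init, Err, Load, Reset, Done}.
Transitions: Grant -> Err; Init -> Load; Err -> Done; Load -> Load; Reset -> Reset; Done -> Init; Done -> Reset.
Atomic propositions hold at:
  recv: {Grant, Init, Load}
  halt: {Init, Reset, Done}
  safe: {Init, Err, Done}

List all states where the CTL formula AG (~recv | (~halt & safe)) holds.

Sat(~recv) = {Err, Reset, Done}
Sat(~halt) = {Grant, Err, Load}
Sat(~halt & safe) = {Err}
Sat(~recv | (~halt & safe)) = {Err, Reset, Done}
AG (~recv | (~halt & safe)): greatest fixpoint, start Z0 = {Err, Reset, Done}, keep only states in Sat with every successor in Z. Z1 = {Err, Reset}; Z2 = {Reset}; fixed.
Sat(AG (~recv | (~halt & safe))) = {Reset}

{Reset}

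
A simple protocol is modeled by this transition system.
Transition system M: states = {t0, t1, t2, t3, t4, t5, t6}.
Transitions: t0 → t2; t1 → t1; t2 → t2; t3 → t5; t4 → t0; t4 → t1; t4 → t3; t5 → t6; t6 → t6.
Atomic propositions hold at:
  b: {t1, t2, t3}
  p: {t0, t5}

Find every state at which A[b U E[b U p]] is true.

E[b U p]: least fixpoint, start Z0 = Sat(p) = {t0, t5}, add states in Sat(b) with some successor in Z. Z1 = {t0, t3, t5}; fixed.
Sat(E[b U p]) = {t0, t3, t5}
A[b U E[b U p]]: least fixpoint, start Z0 = Sat(E[b U p]) = {t0, t3, t5}, add states in Sat(b) with every successor in Z. Already a fixed point.
Sat(A[b U E[b U p]]) = {t0, t3, t5}

{t0, t3, t5}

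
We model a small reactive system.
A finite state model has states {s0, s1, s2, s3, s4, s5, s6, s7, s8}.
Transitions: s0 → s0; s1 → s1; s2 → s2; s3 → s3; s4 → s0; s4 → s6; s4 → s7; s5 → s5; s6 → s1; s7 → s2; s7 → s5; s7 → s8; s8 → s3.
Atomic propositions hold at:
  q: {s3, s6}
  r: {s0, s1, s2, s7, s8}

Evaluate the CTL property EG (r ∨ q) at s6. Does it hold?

Yes

Sat(r ∨ q) = {s0, s1, s2, s3, s6, s7, s8}
EG (r ∨ q): greatest fixpoint, start Z0 = {s0, s1, s2, s3, s6, s7, s8}, keep only states in Sat with some successor in Z. Already a fixed point.
Sat(EG (r ∨ q)) = {s0, s1, s2, s3, s6, s7, s8}
s6 ∈ Sat(EG (r ∨ q)) = {s0, s1, s2, s3, s6, s7, s8}, so the formula holds at s6.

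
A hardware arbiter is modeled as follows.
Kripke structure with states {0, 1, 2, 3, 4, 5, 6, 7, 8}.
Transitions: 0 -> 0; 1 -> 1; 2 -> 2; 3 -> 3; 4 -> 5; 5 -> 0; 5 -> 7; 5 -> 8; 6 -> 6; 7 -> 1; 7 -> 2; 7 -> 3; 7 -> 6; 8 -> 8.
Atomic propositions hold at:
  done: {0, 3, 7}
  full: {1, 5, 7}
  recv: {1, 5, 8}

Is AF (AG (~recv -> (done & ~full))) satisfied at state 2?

Sat(~recv) = {0, 2, 3, 4, 6, 7}
Sat(~full) = {0, 2, 3, 4, 6, 8}
Sat(done & ~full) = {0, 3}
Sat(~recv -> (done & ~full)) = {0, 1, 3, 5, 8}
AG (~recv -> (done & ~full)): greatest fixpoint, start Z0 = {0, 1, 3, 5, 8}, keep only states in Sat with every successor in Z. Z1 = {0, 1, 3, 8}; fixed.
Sat(AG (~recv -> (done & ~full))) = {0, 1, 3, 8}
AF (AG (~recv -> (done & ~full))): least fixpoint, start Z0 = {0, 1, 3, 8}, add states with every successor in Z. Already a fixed point.
Sat(AF (AG (~recv -> (done & ~full)))) = {0, 1, 3, 8}
2 ∉ Sat(AF (AG (~recv -> (done & ~full)))) = {0, 1, 3, 8}, so the formula does not hold at 2.

No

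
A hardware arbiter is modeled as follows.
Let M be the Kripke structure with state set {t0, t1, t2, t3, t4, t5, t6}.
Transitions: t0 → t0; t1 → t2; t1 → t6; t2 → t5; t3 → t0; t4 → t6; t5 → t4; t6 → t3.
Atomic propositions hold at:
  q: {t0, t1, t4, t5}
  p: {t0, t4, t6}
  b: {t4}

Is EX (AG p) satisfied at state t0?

AG p: greatest fixpoint, start Z0 = {t0, t4, t6}, keep only states in Sat with every successor in Z. Z1 = {t0, t4}; Z2 = {t0}; fixed.
Sat(AG p) = {t0}
Sat(EX (AG p)) = {s : some successor in {t0}} = {t0, t3}
t0 ∈ Sat(EX (AG p)) = {t0, t3}, so the formula holds at t0.

Yes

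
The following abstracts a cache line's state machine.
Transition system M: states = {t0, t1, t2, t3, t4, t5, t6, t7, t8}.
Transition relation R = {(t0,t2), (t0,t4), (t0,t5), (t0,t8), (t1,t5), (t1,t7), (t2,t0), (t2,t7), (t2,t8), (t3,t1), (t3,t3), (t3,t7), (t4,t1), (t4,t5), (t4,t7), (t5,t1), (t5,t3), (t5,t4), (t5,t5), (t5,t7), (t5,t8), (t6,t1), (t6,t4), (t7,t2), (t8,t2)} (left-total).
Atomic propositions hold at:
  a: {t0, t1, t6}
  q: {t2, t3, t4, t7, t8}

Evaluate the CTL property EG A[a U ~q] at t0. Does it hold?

Sat(~q) = {t0, t1, t5, t6}
A[a U ~q]: least fixpoint, start Z0 = Sat(~q) = {t0, t1, t5, t6}, add states in Sat(a) with every successor in Z. Already a fixed point.
Sat(A[a U ~q]) = {t0, t1, t5, t6}
EG A[a U ~q]: greatest fixpoint, start Z0 = {t0, t1, t5, t6}, keep only states in Sat with some successor in Z. Already a fixed point.
Sat(EG A[a U ~q]) = {t0, t1, t5, t6}
t0 ∈ Sat(EG A[a U ~q]) = {t0, t1, t5, t6}, so the formula holds at t0.

Yes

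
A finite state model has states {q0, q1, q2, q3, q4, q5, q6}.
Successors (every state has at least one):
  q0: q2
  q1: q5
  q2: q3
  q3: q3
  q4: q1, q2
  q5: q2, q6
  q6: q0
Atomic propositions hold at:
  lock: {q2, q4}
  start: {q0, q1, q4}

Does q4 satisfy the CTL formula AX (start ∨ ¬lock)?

Sat(¬lock) = {q0, q1, q3, q5, q6}
Sat(start ∨ ¬lock) = {q0, q1, q3, q4, q5, q6}
Sat(AX (start ∨ ¬lock)) = {s : every successor in {q0, q1, q3, q4, q5, q6}} = {q1, q2, q3, q6}
q4 ∉ Sat(AX (start ∨ ¬lock)) = {q1, q2, q3, q6}, so the formula does not hold at q4.

No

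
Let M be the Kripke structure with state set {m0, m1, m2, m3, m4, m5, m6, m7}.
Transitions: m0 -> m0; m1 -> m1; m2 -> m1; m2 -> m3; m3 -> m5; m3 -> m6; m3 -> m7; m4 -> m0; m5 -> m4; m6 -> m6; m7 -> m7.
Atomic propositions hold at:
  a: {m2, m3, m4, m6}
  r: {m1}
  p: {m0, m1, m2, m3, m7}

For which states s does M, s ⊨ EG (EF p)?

EF p: least fixpoint, start Z0 = {m0, m1, m2, m3, m7}, add states with some successor in Z. Z1 = {m0, m1, m2, m3, m4, m7}; Z2 = {m0, m1, m2, m3, m4, m5, m7}; fixed.
Sat(EF p) = {m0, m1, m2, m3, m4, m5, m7}
EG (EF p): greatest fixpoint, start Z0 = {m0, m1, m2, m3, m4, m5, m7}, keep only states in Sat with some successor in Z. Already a fixed point.
Sat(EG (EF p)) = {m0, m1, m2, m3, m4, m5, m7}

{m0, m1, m2, m3, m4, m5, m7}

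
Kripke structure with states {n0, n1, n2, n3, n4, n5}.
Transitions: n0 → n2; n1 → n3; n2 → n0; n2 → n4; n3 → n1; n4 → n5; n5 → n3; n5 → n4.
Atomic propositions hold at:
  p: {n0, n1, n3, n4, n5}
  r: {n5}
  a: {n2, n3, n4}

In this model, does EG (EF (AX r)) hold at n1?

No

Sat(AX r) = {s : every successor in {n5}} = {n4}
EF (AX r): least fixpoint, start Z0 = {n4}, add states with some successor in Z. Z1 = {n2, n4, n5}; Z2 = {n0, n2, n4, n5}; fixed.
Sat(EF (AX r)) = {n0, n2, n4, n5}
EG (EF (AX r)): greatest fixpoint, start Z0 = {n0, n2, n4, n5}, keep only states in Sat with some successor in Z. Already a fixed point.
Sat(EG (EF (AX r))) = {n0, n2, n4, n5}
n1 ∉ Sat(EG (EF (AX r))) = {n0, n2, n4, n5}, so the formula does not hold at n1.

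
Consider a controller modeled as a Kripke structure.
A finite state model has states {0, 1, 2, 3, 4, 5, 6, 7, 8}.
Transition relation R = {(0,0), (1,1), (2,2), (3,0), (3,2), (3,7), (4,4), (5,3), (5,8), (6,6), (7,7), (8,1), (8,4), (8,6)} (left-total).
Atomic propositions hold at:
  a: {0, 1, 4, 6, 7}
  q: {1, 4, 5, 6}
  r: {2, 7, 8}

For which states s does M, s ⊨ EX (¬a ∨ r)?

Sat(¬a) = {2, 3, 5, 8}
Sat(¬a ∨ r) = {2, 3, 5, 7, 8}
Sat(EX (¬a ∨ r)) = {s : some successor in {2, 3, 5, 7, 8}} = {2, 3, 5, 7}

{2, 3, 5, 7}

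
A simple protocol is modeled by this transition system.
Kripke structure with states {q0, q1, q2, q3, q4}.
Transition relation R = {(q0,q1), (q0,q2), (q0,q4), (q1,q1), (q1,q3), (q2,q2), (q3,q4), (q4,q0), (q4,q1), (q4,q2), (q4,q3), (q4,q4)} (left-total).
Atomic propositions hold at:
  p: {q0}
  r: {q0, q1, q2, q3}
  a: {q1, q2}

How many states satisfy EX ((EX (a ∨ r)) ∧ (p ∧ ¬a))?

Sat(a ∨ r) = {q0, q1, q2, q3}
Sat(EX (a ∨ r)) = {s : some successor in {q0, q1, q2, q3}} = {q0, q1, q2, q4}
Sat(¬a) = {q0, q3, q4}
Sat(p ∧ ¬a) = {q0}
Sat((EX (a ∨ r)) ∧ (p ∧ ¬a)) = {q0}
Sat(EX ((EX (a ∨ r)) ∧ (p ∧ ¬a))) = {s : some successor in {q0}} = {q4}
|Sat(EX ((EX (a ∨ r)) ∧ (p ∧ ¬a)))| = |{q4}| = 1.

1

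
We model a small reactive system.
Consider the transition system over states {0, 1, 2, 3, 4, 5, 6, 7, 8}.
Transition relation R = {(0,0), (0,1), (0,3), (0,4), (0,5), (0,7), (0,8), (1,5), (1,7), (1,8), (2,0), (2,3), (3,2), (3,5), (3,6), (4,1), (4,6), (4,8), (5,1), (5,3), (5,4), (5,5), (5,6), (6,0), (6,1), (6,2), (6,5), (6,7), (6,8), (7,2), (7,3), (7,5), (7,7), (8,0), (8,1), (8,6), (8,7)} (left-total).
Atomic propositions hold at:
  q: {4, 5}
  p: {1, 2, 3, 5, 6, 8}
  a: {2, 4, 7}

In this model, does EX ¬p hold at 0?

Sat(¬p) = {0, 4, 7}
Sat(EX ¬p) = {s : some successor in {0, 4, 7}} = {0, 1, 2, 5, 6, 7, 8}
0 ∈ Sat(EX ¬p) = {0, 1, 2, 5, 6, 7, 8}, so the formula holds at 0.

Yes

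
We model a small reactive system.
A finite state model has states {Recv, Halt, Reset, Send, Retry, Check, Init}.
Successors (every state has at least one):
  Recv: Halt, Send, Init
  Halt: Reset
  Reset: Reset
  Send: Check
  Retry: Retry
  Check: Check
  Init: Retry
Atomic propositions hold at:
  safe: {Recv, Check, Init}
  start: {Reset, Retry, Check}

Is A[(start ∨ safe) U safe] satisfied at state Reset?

Sat(start ∨ safe) = {Recv, Reset, Retry, Check, Init}
A[(start ∨ safe) U safe]: least fixpoint, start Z0 = Sat(safe) = {Recv, Check, Init}, add states in Sat(start ∨ safe) with every successor in Z. Already a fixed point.
Sat(A[(start ∨ safe) U safe]) = {Recv, Check, Init}
Reset ∉ Sat(A[(start ∨ safe) U safe]) = {Recv, Check, Init}, so the formula does not hold at Reset.

No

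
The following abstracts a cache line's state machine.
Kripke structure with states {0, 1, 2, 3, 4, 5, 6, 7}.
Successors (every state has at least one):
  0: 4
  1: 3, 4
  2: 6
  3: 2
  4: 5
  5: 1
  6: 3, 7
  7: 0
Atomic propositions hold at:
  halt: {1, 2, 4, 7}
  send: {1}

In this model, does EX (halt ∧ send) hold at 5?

Sat(halt ∧ send) = {1}
Sat(EX (halt ∧ send)) = {s : some successor in {1}} = {5}
5 ∈ Sat(EX (halt ∧ send)) = {5}, so the formula holds at 5.

Yes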